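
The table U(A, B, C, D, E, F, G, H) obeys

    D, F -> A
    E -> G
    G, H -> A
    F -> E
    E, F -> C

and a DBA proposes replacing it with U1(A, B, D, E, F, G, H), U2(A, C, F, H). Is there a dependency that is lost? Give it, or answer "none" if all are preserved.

D, F → A lies within U1.
E → G lies within U1.
G, H → A lies within U1.
F → E lies within U1.
E, F → C: restricted closure across fragments reaches C.
Every dependency is enforceable on the fragments, so the decomposition is dependency-preserving.

none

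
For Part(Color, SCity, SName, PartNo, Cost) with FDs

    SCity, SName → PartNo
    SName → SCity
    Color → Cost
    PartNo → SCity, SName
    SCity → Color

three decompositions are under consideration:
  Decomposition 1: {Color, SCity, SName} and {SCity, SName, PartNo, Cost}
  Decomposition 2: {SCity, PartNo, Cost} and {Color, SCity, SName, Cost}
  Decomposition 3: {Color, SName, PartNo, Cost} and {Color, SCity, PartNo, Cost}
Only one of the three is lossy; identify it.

Decomposition 2

Decomposition 1: common = {SCity, SName}, closure = {Color, SCity, SName, PartNo, Cost} → lossless.
Decomposition 2: common = {SCity, Cost}, closure = {Color, SCity, Cost} → lossy.
Decomposition 3: common = {Color, PartNo, Cost}, closure = {Color, SCity, SName, PartNo, Cost} → lossless.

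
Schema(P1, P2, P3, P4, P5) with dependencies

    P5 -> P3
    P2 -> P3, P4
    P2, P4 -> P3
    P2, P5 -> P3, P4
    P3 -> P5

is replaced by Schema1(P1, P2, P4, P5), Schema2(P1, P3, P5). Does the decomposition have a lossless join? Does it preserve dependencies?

Lossless test: (P1, P5)⁺ = {P1, P3, P5}, which contains all of one fragment — lossless.
Dependency preservation: P2 → P3, P4; P2, P4 → P3; P2, P5 → P3, P4 are not contained in any single fragment, but the restricted closure of each left-hand side across the fragments still reaches the right-hand side; the remaining FDs each lie inside some fragment. All dependencies are preserved.

lossless and dependency-preserving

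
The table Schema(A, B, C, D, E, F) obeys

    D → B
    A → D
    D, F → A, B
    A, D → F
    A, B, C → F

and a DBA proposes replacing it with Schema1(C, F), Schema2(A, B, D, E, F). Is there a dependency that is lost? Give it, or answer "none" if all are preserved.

none

D → B lies within Schema2.
A → D lies within Schema2.
D, F → A, B lies within Schema2.
A, D → F lies within Schema2.
A, B, C → F: restricted closure across fragments reaches F.
Every dependency is enforceable on the fragments, so the decomposition is dependency-preserving.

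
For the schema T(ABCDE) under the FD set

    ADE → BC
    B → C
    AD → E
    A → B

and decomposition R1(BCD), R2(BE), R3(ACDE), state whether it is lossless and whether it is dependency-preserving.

Lossless test (chase): Rows 1 and 2 agree on B; apply B→C and equate their C entries. No row becomes fully distinguished — the join is lossy.
Dependency preservation: the restricted closure of {ADE} across the fragments never reaches {BC}, so ADE → BC cannot be enforced without a join — not preserved.

lossy and not dependency-preserving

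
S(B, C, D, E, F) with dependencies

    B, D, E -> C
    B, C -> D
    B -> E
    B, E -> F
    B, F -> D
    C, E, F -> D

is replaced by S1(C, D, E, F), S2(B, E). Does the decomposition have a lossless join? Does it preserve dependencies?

Lossless test: (E)⁺ = {E}, which is a superkey of neither fragment — lossy.
Dependency preservation: the restricted closure of {B, D, E} across the fragments never reaches {C}, so B, D, E → C cannot be enforced without a join — not preserved.

lossy and not dependency-preserving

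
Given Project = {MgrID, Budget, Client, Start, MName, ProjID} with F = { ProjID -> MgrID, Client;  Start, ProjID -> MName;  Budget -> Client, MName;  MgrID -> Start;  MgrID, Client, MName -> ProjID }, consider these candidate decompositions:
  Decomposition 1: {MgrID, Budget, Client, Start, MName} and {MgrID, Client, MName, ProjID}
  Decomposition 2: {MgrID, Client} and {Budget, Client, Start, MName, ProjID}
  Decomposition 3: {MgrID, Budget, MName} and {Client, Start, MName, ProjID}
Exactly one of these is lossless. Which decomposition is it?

Decomposition 1: common = {MgrID, Client, MName}, closure = {MgrID, Client, Start, MName, ProjID} → lossless.
Decomposition 2: common = {Client}, closure = {Client} → lossy.
Decomposition 3: common = {MName}, closure = {MName} → lossy.

Decomposition 1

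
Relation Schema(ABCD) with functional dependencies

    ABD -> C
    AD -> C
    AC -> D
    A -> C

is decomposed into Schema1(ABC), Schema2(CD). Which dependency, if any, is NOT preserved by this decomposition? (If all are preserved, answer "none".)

AC -> D

Check AC → D: no single fragment contains all of {ACD}, and the restricted closure of {AC} across the fragments never reaches {D}.
ABD → C is preserved.
AD → C is preserved.
A → C is preserved.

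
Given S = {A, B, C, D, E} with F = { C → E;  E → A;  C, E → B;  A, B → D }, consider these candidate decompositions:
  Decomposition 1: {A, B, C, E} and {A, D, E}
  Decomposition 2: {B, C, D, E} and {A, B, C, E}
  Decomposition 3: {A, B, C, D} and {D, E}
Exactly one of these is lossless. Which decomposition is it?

Decomposition 1: common = {A, E}, closure = {A, E} → lossy.
Decomposition 2: common = {B, C, E}, closure = {A, B, C, D, E} → lossless.
Decomposition 3: common = {D}, closure = {D} → lossy.

Decomposition 2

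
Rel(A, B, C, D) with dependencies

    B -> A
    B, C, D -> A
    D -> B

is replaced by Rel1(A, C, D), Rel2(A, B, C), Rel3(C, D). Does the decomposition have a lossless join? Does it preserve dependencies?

Lossless test (chase): Rows 1 and 3 agree on D; apply D→B and equate their B entries. Rows 1 and 3 agree on B; apply B→A and equate their A entries. No row becomes fully distinguished — the join is lossy.
Dependency preservation: the restricted closure of {D} across the fragments never reaches {B}, so D → B cannot be enforced without a join — not preserved.

lossy and not dependency-preserving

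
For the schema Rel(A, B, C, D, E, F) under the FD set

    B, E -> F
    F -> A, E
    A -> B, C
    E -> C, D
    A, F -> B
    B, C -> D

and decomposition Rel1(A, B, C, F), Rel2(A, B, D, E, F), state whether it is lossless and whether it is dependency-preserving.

Lossless test: (A, B, F)⁺ = {A, B, C, D, E, F}, which contains all of one fragment — lossless.
Dependency preservation: the restricted closure of {E} across the fragments never reaches {C, D}, so E → C, D cannot be enforced without a join — not preserved.

lossless but not dependency-preserving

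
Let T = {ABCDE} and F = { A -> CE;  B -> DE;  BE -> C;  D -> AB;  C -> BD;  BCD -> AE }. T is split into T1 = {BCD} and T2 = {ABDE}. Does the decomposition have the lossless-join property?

Common attributes: T1 ∩ T2 = {BD}.
Closure of {BD}: B → DE applies, adding E; BE → C applies, adding C; D → AB applies, adding A. So (BD)⁺ = {ABCDE}.
This closure contains every attribute of T1, so T1 ∩ T2 → T1. The join is lossless.

Yes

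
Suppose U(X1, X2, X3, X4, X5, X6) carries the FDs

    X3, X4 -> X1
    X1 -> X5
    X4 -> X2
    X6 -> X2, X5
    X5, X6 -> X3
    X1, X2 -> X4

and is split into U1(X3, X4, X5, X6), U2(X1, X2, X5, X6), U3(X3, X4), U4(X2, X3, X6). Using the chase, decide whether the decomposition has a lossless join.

No

Chase test. Columns are X1, X2, X3, X4, X5, X6; row i has aⱼ where attribute j ∈ Ui, else bᵢⱼ.
Initial tableau (one row per fragment):
  row 1: b11 b12 a3 a4 a5 a6
  row 2: a1 a2 b23 b24 a5 a6
  row 3: b31 b32 a3 a4 b35 b36
  row 4: b41 a2 a3 b44 b45 a6
Rows 1 and 3 agree on X3, X4; apply X3, X4→X1 and equate their X1 entries.
Rows 1 and 3 agree on X1; apply X1→X5 and equate their X5 entries.
Rows 1 and 3 agree on X4; apply X4→X2 and equate their X2 entries.
Rows 1 and 2 agree on X6; apply X6→X2, X5 and equate their X2, X5 entries.
Rows 1 and 4 agree on X6; apply X6→X2, X5 and equate their X2, X5 entries.
Rows 1 and 2 agree on X5, X6; apply X5, X6→X3 and equate their X3 entries.
No row becomes fully distinguished — the join is lossy.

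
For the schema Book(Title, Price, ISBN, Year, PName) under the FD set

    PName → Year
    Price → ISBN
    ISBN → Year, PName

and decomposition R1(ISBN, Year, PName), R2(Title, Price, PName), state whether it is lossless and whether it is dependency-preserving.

lossy and not dependency-preserving

Lossless test: (PName)⁺ = {Year, PName}, which is a superkey of neither fragment — lossy.
Dependency preservation: the restricted closure of {Price} across the fragments never reaches {ISBN}, so Price → ISBN cannot be enforced without a join — not preserved.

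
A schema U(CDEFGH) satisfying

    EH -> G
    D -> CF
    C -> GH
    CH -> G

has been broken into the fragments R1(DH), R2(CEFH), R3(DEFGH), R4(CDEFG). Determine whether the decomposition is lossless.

Yes

Chase test. Columns are CDEFGH; row i has aⱼ where attribute j ∈ Ri, else bᵢⱼ.
Initial tableau (one row per fragment):
  row 1: b11 a2 b13 b14 b15 a6
  row 2: a1 b22 a3 a4 b25 a6
  row 3: b31 a2 a3 a4 a5 a6
  row 4: a1 a2 a3 a4 a5 b46
Rows 2 and 3 agree on EH; apply EH→G and equate their G entries.
Rows 1 and 3 agree on D; apply D→CF and equate their CF entries.
Rows 1 and 4 agree on D; apply D→CF and equate their CF entries.
Rows 1 and 2 agree on C; apply C→GH and equate their GH entries.
Rows 1 and 4 agree on C; apply C→GH and equate their GH entries.
Row 3 is now all distinguished symbols — the join is lossless.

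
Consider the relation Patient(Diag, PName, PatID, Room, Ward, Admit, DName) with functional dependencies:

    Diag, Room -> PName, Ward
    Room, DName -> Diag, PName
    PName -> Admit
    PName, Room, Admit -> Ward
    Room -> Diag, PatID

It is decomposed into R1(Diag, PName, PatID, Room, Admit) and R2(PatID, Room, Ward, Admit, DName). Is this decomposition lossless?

Yes

Common attributes: R1 ∩ R2 = {PatID, Room, Admit}.
Closure of {PatID, Room, Admit}: Room → Diag, PatID applies, adding Diag; Diag, Room → PName, Ward applies, adding PName, Ward. So (PatID, Room, Admit)⁺ = {Diag, PName, PatID, Room, Ward, Admit}.
This closure contains every attribute of R1, so R1 ∩ R2 → R1. The join is lossless.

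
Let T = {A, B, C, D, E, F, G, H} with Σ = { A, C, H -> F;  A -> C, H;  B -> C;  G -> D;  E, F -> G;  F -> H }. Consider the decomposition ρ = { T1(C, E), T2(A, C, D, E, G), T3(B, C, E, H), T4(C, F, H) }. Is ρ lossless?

Chase test. Columns are A, B, C, D, E, F, G, H; row i has aⱼ where attribute j ∈ Ti, else bᵢⱼ.
Initial tableau (one row per fragment):
  row 1: b11 b12 a3 b14 a5 b16 b17 b18
  row 2: a1 b22 a3 a4 a5 b26 a7 b28
  row 3: b31 a2 a3 b34 a5 b36 b37 a8
  row 4: b41 b42 a3 b44 b45 a6 b47 a8
No row becomes fully distinguished — the join is lossy.

No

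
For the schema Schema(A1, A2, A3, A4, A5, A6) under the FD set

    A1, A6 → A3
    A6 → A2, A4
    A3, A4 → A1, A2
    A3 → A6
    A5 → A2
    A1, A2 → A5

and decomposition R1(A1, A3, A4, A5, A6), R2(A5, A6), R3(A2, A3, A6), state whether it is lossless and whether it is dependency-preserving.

lossless but not dependency-preserving

Lossless test (chase): Rows 1 and 2 agree on A6; apply A6→A2, A4 and equate their A2, A4 entries. Rows 1 and 3 agree on A6; apply A6→A2, A4 and equate their A2, A4 entries. Rows 1 and 3 agree on A3, A4; apply A3, A4→A1, A2 and equate their A1, A2 entries. Rows 1 and 3 agree on A1, A2; apply A1, A2→A5 and equate their A5 entries. Row 1 is now all distinguished symbols — the join is lossless.
Dependency preservation: the restricted closure of {A5} across the fragments never reaches {A2}, so A5 → A2 cannot be enforced without a join — not preserved.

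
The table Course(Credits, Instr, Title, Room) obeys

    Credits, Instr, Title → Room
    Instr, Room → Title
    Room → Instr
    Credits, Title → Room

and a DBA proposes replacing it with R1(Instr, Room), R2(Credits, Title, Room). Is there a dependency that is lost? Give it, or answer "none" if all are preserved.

Credits, Instr, Title → Room: restricted closure across fragments reaches Room.
Instr, Room → Title: restricted closure across fragments reaches Title.
Room → Instr lies within R1.
Credits, Title → Room lies within R2.
Every dependency is enforceable on the fragments, so the decomposition is dependency-preserving.

none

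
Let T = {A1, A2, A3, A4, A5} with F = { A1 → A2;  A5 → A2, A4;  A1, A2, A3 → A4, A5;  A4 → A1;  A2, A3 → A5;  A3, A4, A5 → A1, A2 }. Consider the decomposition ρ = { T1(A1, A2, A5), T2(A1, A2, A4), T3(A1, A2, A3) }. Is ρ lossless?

Chase test. Columns are A1, A2, A3, A4, A5; row i has aⱼ where attribute j ∈ Ti, else bᵢⱼ.
Initial tableau (one row per fragment):
  row 1: a1 a2 b13 b14 a5
  row 2: a1 a2 b23 a4 b25
  row 3: a1 a2 a3 b34 b35
No row becomes fully distinguished — the join is lossy.

No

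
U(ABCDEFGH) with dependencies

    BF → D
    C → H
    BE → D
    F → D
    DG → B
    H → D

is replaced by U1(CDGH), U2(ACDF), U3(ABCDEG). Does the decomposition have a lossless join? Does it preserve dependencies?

Lossless test (chase): Rows 1 and 2 agree on C; apply C→H and equate their H entries. Rows 1 and 3 agree on C; apply C→H and equate their H entries. Rows 1 and 3 agree on DG; apply DG→B and equate their B entries. No row becomes fully distinguished — the join is lossy.
Dependency preservation: BF → D is not contained in any single fragment, but the restricted closure of its left-hand side across the fragments still reaches the right-hand side; the remaining FDs each lie inside some fragment. All dependencies are preserved.

lossy but dependency-preserving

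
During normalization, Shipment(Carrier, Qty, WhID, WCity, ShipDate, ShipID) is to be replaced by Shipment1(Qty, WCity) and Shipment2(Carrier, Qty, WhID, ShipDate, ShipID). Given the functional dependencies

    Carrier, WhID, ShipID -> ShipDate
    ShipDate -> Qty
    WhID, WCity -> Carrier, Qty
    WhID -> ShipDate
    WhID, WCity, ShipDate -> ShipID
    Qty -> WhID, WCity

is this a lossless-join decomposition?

Yes

Common attributes: Shipment1 ∩ Shipment2 = {Qty}.
Closure of {Qty}: Qty → WhID, WCity applies, adding WhID, WCity; WhID, WCity → Carrier, Qty applies, adding Carrier; WhID → ShipDate applies, adding ShipDate; WhID, WCity, ShipDate → ShipID applies, adding ShipID. So (Qty)⁺ = {Carrier, Qty, WhID, WCity, ShipDate, ShipID}.
This closure contains every attribute of Shipment1, so Shipment1 ∩ Shipment2 → Shipment1. The join is lossless.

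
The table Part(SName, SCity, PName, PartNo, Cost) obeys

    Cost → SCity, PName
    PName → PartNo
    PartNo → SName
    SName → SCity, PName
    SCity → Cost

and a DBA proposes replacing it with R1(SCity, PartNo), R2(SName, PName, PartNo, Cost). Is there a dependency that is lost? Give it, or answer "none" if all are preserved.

Cost → SCity, PName: restricted closure across fragments reaches SCity, PName.
PName → PartNo lies within R2.
PartNo → SName lies within R2.
SName → SCity, PName: restricted closure across fragments reaches SCity, PName.
SCity → Cost: restricted closure across fragments reaches Cost.
Every dependency is enforceable on the fragments, so the decomposition is dependency-preserving.

none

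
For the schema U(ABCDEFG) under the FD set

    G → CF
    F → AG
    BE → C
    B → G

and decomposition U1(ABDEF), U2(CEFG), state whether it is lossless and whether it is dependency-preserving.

lossless and dependency-preserving

Lossless test: (EF)⁺ = {ACEFG}, which contains all of one fragment — lossless.
Dependency preservation: F → AG; BE → C; B → G are not contained in any single fragment, but the restricted closure of each left-hand side across the fragments still reaches the right-hand side; the remaining FDs each lie inside some fragment. All dependencies are preserved.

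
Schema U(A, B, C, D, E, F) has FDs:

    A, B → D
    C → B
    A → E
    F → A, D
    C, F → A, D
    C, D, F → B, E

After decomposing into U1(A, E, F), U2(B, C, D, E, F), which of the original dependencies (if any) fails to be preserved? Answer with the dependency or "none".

Check A, B → D: no single fragment contains all of {A, B, D}, and the restricted closure of {A, B} across the fragments never reaches {D}.
C → B is preserved.
A → E is preserved.
F → A, D is preserved.
C, F → A, D is preserved.
C, D, F → B, E is preserved.

A, B → D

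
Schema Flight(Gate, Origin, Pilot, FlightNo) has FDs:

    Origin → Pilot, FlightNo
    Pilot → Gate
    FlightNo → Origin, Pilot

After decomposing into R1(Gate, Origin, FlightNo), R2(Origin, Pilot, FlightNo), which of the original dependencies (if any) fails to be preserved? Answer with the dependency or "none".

Pilot → Gate

Check Pilot → Gate: no single fragment contains all of {Gate, Pilot}, and the restricted closure of {Pilot} across the fragments never reaches {Gate}.
Origin → Pilot, FlightNo is preserved.
FlightNo → Origin, Pilot is preserved.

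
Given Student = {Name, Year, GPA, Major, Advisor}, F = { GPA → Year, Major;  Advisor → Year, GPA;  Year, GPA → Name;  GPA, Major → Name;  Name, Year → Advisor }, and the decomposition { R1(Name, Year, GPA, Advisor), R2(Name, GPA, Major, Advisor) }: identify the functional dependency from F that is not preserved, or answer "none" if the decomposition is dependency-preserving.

none

GPA → Year, Major: restricted closure across fragments reaches Year, Major.
Advisor → Year, GPA lies within R1.
Year, GPA → Name lies within R1.
GPA, Major → Name lies within R2.
Name, Year → Advisor lies within R1.
Every dependency is enforceable on the fragments, so the decomposition is dependency-preserving.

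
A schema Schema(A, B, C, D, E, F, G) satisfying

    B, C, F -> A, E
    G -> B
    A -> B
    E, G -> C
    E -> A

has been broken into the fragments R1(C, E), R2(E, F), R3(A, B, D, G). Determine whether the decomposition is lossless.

Chase test. Columns are A, B, C, D, E, F, G; row i has aⱼ where attribute j ∈ Ri, else bᵢⱼ.
Initial tableau (one row per fragment):
  row 1: b11 b12 a3 b14 a5 b16 b17
  row 2: b21 b22 b23 b24 a5 a6 b27
  row 3: a1 a2 b33 a4 b35 b36 a7
Rows 1 and 2 agree on E; apply E→A and equate their A entries.
Rows 1 and 2 agree on A; apply A→B and equate their B entries.
No row becomes fully distinguished — the join is lossy.

No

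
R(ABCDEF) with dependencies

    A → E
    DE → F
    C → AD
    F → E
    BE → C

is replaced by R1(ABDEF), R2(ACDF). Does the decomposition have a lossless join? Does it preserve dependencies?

lossy and not dependency-preserving

Lossless test: (ADF)⁺ = {ADEF}, which is a superkey of neither fragment — lossy.
Dependency preservation: the restricted closure of {BE} across the fragments never reaches {C}, so BE → C cannot be enforced without a join — not preserved.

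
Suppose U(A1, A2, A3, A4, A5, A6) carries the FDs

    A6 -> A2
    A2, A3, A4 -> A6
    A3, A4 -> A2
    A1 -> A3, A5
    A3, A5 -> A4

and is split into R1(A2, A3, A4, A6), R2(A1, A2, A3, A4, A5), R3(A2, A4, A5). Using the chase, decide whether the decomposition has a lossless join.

Yes

Chase test. Columns are A1, A2, A3, A4, A5, A6; row i has aⱼ where attribute j ∈ Ri, else bᵢⱼ.
Initial tableau (one row per fragment):
  row 1: b11 a2 a3 a4 b15 a6
  row 2: a1 a2 a3 a4 a5 b26
  row 3: b31 a2 b33 a4 a5 b36
Rows 1 and 2 agree on A2, A3, A4; apply A2, A3, A4→A6 and equate their A6 entries.
Row 2 is now all distinguished symbols — the join is lossless.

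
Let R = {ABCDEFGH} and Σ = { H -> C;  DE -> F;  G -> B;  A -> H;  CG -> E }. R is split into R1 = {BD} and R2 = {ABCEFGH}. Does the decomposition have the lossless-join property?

Common attributes: R1 ∩ R2 = {B}.
No dependency enlarges {B}, so (B)⁺ = {B}.
The closure contains neither all of R1 = {BD} nor all of R2 = {ABCEFGH}, so the common attributes are not a superkey of either fragment. The join is lossy.

No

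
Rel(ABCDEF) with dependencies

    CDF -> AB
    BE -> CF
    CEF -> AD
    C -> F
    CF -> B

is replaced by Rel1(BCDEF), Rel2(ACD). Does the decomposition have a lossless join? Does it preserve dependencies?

Lossless test: (CD)⁺ = {ABCDF}, which contains all of one fragment — lossless.
Dependency preservation: CDF → AB; CEF → AD are not contained in any single fragment, but the restricted closure of each left-hand side across the fragments still reaches the right-hand side; the remaining FDs each lie inside some fragment. All dependencies are preserved.

lossless and dependency-preserving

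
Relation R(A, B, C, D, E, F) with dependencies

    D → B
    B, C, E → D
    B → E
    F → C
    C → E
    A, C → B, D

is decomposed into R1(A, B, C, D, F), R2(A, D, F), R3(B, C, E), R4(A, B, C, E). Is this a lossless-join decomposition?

Chase test. Columns are A, B, C, D, E, F; row i has aⱼ where attribute j ∈ Ri, else bᵢⱼ.
Initial tableau (one row per fragment):
  row 1: a1 a2 a3 a4 b15 a6
  row 2: a1 b22 b23 a4 b25 a6
  row 3: b31 a2 a3 b34 a5 b36
  row 4: a1 a2 a3 b44 a5 b46
Rows 1 and 2 agree on D; apply D→B and equate their B entries.
Rows 3 and 4 agree on B, C, E; apply B, C, E→D and equate their D entries.
Rows 1 and 2 agree on B; apply B→E and equate their E entries.
Rows 1 and 3 agree on B; apply B→E and equate their E entries.
Rows 1 and 2 agree on F; apply F→C and equate their C entries.
Rows 1 and 4 agree on A, C; apply A, C→B, D and equate their B, D entries.
Row 1 is now all distinguished symbols — the join is lossless.

Yes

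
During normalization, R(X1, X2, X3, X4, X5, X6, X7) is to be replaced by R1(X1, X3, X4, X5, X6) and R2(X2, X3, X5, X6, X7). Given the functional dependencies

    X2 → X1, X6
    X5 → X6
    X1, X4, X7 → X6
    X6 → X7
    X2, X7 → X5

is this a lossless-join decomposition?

Common attributes: R1 ∩ R2 = {X3, X5, X6}.
Closure of {X3, X5, X6}: X6 → X7 applies, adding X7. So (X3, X5, X6)⁺ = {X3, X5, X6, X7}.
The closure contains neither all of R1 = {X1, X3, X4, X5, X6} nor all of R2 = {X2, X3, X5, X6, X7}, so the common attributes are not a superkey of either fragment. The join is lossy.

No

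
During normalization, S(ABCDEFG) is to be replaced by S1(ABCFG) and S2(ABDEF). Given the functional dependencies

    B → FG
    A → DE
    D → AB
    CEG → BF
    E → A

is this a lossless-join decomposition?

Common attributes: S1 ∩ S2 = {ABF}.
Closure of {ABF}: B → FG applies, adding G; A → DE applies, adding DE. So (ABF)⁺ = {ABDEFG}.
This closure contains every attribute of S2, so S1 ∩ S2 → S2. The join is lossless.

Yes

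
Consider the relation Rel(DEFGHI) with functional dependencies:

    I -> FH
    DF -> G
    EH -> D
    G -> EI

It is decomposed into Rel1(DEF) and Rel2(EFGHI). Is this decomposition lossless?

No

Common attributes: Rel1 ∩ Rel2 = {EF}.
No dependency enlarges {EF}, so (EF)⁺ = {EF}.
The closure contains neither all of Rel1 = {DEF} nor all of Rel2 = {EFGHI}, so the common attributes are not a superkey of either fragment. The join is lossy.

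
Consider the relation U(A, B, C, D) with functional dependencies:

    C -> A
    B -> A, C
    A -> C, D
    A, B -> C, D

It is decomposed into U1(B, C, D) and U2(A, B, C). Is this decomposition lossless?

Common attributes: U1 ∩ U2 = {B, C}.
Closure of {B, C}: C → A applies, adding A; A → C, D applies, adding D. So (B, C)⁺ = {A, B, C, D}.
This closure contains every attribute of U1, so U1 ∩ U2 → U1. The join is lossless.

Yes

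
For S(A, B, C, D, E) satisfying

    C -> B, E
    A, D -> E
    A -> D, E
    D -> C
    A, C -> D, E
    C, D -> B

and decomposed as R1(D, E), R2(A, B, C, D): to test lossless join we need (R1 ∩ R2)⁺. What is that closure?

B, C, D, E

R1 ∩ R2 = {D}.
D → C applies, adding C
C, D → B applies, adding B
C → B, E applies, adding E
Closure: {B, C, D, E}.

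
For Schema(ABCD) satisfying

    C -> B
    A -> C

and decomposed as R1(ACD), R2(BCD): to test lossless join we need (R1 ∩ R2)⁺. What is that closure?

BCD

R1 ∩ R2 = {CD}.
C → B applies, adding B
Closure: {BCD}.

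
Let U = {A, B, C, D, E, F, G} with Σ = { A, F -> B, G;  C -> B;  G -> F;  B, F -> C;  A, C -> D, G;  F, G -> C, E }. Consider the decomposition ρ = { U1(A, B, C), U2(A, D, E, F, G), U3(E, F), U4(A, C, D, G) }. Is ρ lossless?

Chase test. Columns are A, B, C, D, E, F, G; row i has aⱼ where attribute j ∈ Ui, else bᵢⱼ.
Initial tableau (one row per fragment):
  row 1: a1 a2 a3 b14 b15 b16 b17
  row 2: a1 b22 b23 a4 a5 a6 a7
  row 3: b31 b32 b33 b34 a5 a6 b37
  row 4: a1 b42 a3 a4 b45 b46 a7
Rows 1 and 4 agree on C; apply C→B and equate their B entries.
Rows 2 and 4 agree on G; apply G→F and equate their F entries.
Rows 1 and 4 agree on A, C; apply A, C→D, G and equate their D, G entries.
Rows 2 and 4 agree on F, G; apply F, G→C, E and equate their C, E entries.
Rows 2 and 4 agree on A, F; apply A, F→B, G and equate their B, G entries.
Rows 1 and 2 agree on G; apply G→F and equate their F entries.
Rows 1 and 2 agree on F, G; apply F, G→C, E and equate their C, E entries.
Row 1 is now all distinguished symbols — the join is lossless.

Yes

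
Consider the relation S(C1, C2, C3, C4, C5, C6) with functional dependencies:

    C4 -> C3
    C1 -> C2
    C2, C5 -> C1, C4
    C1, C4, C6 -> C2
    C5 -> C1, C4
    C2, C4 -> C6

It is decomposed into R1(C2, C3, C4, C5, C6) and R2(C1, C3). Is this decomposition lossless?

Common attributes: R1 ∩ R2 = {C3}.
No dependency enlarges {C3}, so (C3)⁺ = {C3}.
The closure contains neither all of R1 = {C2, C3, C4, C5, C6} nor all of R2 = {C1, C3}, so the common attributes are not a superkey of either fragment. The join is lossy.

No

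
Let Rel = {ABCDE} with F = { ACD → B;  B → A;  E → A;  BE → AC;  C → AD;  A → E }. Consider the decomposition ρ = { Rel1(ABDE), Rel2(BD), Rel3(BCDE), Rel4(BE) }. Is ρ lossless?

Yes

Chase test. Columns are ABCDE; row i has aⱼ where attribute j ∈ Reli, else bᵢⱼ.
Initial tableau (one row per fragment):
  row 1: a1 a2 b13 a4 a5
  row 2: b21 a2 b23 a4 b25
  row 3: b31 a2 a3 a4 a5
  row 4: b41 a2 b43 b44 a5
Rows 1 and 2 agree on B; apply B→A and equate their A entries.
Rows 1 and 3 agree on B; apply B→A and equate their A entries.
Rows 1 and 4 agree on B; apply B→A and equate their A entries.
Rows 1 and 3 agree on BE; apply BE→AC and equate their AC entries.
Rows 1 and 4 agree on BE; apply BE→AC and equate their AC entries.
Rows 1 and 4 agree on C; apply C→AD and equate their AD entries.
Rows 1 and 2 agree on A; apply A→E and equate their E entries.
Rows 1 and 2 agree on BE; apply BE→AC and equate their AC entries.
Row 1 is now all distinguished symbols — the join is lossless.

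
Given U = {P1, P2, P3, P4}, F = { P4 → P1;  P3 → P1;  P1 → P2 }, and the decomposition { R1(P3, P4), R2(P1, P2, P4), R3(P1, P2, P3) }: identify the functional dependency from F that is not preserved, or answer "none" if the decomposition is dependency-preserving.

none

P4 → P1 lies within R2.
P3 → P1 lies within R3.
P1 → P2 lies within R2.
Every dependency is enforceable on the fragments, so the decomposition is dependency-preserving.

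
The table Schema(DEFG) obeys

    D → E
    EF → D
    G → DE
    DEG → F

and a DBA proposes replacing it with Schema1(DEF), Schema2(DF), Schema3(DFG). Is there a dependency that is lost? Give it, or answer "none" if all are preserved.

none

D → E lies within Schema1.
EF → D lies within Schema1.
G → DE: restricted closure across fragments reaches DE.
DEG → F: restricted closure across fragments reaches F.
Every dependency is enforceable on the fragments, so the decomposition is dependency-preserving.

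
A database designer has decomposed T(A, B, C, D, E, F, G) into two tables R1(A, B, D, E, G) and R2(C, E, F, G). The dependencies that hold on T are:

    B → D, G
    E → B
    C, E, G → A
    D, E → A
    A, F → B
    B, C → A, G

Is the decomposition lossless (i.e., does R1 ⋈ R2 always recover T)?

Common attributes: R1 ∩ R2 = {E, G}.
Closure of {E, G}: E → B applies, adding B; B → D, G applies, adding D; D, E → A applies, adding A. So (E, G)⁺ = {A, B, D, E, G}.
This closure contains every attribute of R1, so R1 ∩ R2 → R1. The join is lossless.

Yes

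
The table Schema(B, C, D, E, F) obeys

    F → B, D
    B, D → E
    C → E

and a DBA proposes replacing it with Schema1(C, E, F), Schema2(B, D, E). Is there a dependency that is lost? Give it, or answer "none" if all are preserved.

F → B, D

Check F → B, D: no single fragment contains all of {B, D, F}, and the restricted closure of {F} across the fragments never reaches {B, D}.
B, D → E is preserved.
C → E is preserved.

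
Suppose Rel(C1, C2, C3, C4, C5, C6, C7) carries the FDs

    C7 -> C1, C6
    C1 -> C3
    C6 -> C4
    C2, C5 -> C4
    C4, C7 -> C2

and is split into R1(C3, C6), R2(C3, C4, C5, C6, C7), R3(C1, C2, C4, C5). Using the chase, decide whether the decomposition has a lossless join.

Chase test. Columns are C1, C2, C3, C4, C5, C6, C7; row i has aⱼ where attribute j ∈ Ri, else bᵢⱼ.
Initial tableau (one row per fragment):
  row 1: b11 b12 a3 b14 b15 a6 b17
  row 2: b21 b22 a3 a4 a5 a6 a7
  row 3: a1 a2 b33 a4 a5 b36 b37
Rows 1 and 2 agree on C6; apply C6→C4 and equate their C4 entries.
No row becomes fully distinguished — the join is lossy.

No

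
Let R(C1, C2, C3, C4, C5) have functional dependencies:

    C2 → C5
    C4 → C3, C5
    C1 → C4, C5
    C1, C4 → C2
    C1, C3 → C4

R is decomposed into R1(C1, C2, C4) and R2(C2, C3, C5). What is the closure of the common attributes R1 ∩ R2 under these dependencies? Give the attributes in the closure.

C2, C5

R1 ∩ R2 = {C2}.
C2 → C5 applies, adding C5
Closure: {C2, C5}.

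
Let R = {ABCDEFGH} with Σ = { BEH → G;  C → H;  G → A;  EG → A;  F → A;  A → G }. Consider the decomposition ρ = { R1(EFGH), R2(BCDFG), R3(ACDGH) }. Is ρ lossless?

Chase test. Columns are ABCDEFGH; row i has aⱼ where attribute j ∈ Ri, else bᵢⱼ.
Initial tableau (one row per fragment):
  row 1: b11 b12 b13 b14 a5 a6 a7 a8
  row 2: b21 a2 a3 a4 b25 a6 a7 b28
  row 3: a1 b32 a3 a4 b35 b36 a7 a8
Rows 2 and 3 agree on C; apply C→H and equate their H entries.
Rows 1 and 2 agree on G; apply G→A and equate their A entries.
Rows 1 and 3 agree on G; apply G→A and equate their A entries.
No row becomes fully distinguished — the join is lossy.

No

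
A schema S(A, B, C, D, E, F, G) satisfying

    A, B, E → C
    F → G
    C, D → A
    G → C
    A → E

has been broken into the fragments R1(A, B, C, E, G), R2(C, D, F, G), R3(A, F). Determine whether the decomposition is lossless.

Chase test. Columns are A, B, C, D, E, F, G; row i has aⱼ where attribute j ∈ Ri, else bᵢⱼ.
Initial tableau (one row per fragment):
  row 1: a1 a2 a3 b14 a5 b16 a7
  row 2: b21 b22 a3 a4 b25 a6 a7
  row 3: a1 b32 b33 b34 b35 a6 b37
Rows 2 and 3 agree on F; apply F→G and equate their G entries.
Rows 1 and 3 agree on G; apply G→C and equate their C entries.
Rows 1 and 3 agree on A; apply A→E and equate their E entries.
No row becomes fully distinguished — the join is lossy.

No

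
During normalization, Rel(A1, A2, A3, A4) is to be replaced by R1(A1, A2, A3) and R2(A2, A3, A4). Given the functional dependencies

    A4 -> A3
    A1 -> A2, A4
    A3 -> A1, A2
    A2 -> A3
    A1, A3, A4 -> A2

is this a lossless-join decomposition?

Common attributes: R1 ∩ R2 = {A2, A3}.
Closure of {A2, A3}: A3 → A1, A2 applies, adding A1; A1 → A2, A4 applies, adding A4. So (A2, A3)⁺ = {A1, A2, A3, A4}.
This closure contains every attribute of R1, so R1 ∩ R2 → R1. The join is lossless.

Yes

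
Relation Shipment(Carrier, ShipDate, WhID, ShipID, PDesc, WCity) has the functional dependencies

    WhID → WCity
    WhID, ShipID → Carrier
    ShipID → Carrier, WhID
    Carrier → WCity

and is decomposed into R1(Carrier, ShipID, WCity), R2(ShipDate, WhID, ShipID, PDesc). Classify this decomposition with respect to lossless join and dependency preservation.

Lossless test: (ShipID)⁺ = {Carrier, WhID, ShipID, WCity}, which contains all of one fragment — lossless.
Dependency preservation: the restricted closure of {WhID} across the fragments never reaches {WCity}, so WhID → WCity cannot be enforced without a join — not preserved.

lossless but not dependency-preserving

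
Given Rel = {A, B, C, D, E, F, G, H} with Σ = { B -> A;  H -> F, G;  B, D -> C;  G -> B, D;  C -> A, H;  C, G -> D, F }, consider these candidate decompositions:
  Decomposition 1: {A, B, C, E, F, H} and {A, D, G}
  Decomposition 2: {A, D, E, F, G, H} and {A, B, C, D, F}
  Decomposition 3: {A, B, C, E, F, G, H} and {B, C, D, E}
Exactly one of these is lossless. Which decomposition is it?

Decomposition 3

Decomposition 1: common = {A}, closure = {A} → lossy.
Decomposition 2: common = {A, D, F}, closure = {A, D, F} → lossy.
Decomposition 3: common = {B, C, E}, closure = {A, B, C, D, E, F, G, H} → lossless.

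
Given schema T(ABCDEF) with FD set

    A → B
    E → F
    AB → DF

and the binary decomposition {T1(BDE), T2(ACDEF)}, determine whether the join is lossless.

No

Common attributes: T1 ∩ T2 = {DE}.
Closure of {DE}: E → F applies, adding F. So (DE)⁺ = {DEF}.
The closure contains neither all of T1 = {BDE} nor all of T2 = {ACDEF}, so the common attributes are not a superkey of either fragment. The join is lossy.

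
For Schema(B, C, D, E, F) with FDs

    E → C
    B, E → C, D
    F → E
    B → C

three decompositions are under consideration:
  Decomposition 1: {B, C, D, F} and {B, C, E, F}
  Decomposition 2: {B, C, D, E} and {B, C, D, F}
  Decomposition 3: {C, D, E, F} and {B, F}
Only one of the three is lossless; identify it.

Decomposition 1

Decomposition 1: common = {B, C, F}, closure = {B, C, D, E, F} → lossless.
Decomposition 2: common = {B, C, D}, closure = {B, C, D} → lossy.
Decomposition 3: common = {F}, closure = {C, E, F} → lossy.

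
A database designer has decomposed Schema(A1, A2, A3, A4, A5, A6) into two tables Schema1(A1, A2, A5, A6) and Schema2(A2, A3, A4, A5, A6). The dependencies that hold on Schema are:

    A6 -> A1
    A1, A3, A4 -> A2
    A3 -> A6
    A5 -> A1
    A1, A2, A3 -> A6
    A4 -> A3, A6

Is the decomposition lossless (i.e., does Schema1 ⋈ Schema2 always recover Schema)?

Common attributes: Schema1 ∩ Schema2 = {A2, A5, A6}.
Closure of {A2, A5, A6}: A6 → A1 applies, adding A1. So (A2, A5, A6)⁺ = {A1, A2, A5, A6}.
This closure contains every attribute of Schema1, so Schema1 ∩ Schema2 → Schema1. The join is lossless.

Yes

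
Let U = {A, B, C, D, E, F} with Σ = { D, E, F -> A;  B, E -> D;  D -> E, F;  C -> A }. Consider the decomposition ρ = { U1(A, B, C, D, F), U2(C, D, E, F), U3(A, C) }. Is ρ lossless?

Chase test. Columns are A, B, C, D, E, F; row i has aⱼ where attribute j ∈ Ui, else bᵢⱼ.
Initial tableau (one row per fragment):
  row 1: a1 a2 a3 a4 b15 a6
  row 2: b21 b22 a3 a4 a5 a6
  row 3: a1 b32 a3 b34 b35 b36
Rows 1 and 2 agree on D; apply D→E, F and equate their E, F entries.
Rows 1 and 2 agree on C; apply C→A and equate their A entries.
Row 1 is now all distinguished symbols — the join is lossless.

Yes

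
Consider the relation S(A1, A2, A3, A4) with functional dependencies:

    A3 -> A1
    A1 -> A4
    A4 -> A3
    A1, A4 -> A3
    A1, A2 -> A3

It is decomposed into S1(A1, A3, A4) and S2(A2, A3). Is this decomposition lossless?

Common attributes: S1 ∩ S2 = {A3}.
Closure of {A3}: A3 → A1 applies, adding A1; A1 → A4 applies, adding A4. So (A3)⁺ = {A1, A3, A4}.
This closure contains every attribute of S1, so S1 ∩ S2 → S1. The join is lossless.

Yes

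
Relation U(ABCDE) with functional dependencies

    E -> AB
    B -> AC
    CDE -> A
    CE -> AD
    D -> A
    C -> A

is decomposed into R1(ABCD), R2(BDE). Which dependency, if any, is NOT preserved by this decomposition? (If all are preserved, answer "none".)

E → AB: restricted closure across fragments reaches AB.
B → AC lies within R1.
CDE → A: restricted closure across fragments reaches A.
CE → AD: restricted closure across fragments reaches AD.
D → A lies within R1.
C → A lies within R1.
Every dependency is enforceable on the fragments, so the decomposition is dependency-preserving.

none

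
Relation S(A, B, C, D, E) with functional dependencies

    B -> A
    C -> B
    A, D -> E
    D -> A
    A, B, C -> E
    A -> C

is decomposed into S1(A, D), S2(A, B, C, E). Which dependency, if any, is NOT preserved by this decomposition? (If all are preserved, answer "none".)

none

B → A lies within S2.
C → B lies within S2.
A, D → E: restricted closure across fragments reaches E.
D → A lies within S1.
A, B, C → E lies within S2.
A → C lies within S2.
Every dependency is enforceable on the fragments, so the decomposition is dependency-preserving.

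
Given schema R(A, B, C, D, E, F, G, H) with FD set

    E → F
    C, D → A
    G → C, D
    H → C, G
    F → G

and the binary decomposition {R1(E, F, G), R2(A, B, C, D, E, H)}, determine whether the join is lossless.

Yes

Common attributes: R1 ∩ R2 = {E}.
Closure of {E}: E → F applies, adding F; F → G applies, adding G; G → C, D applies, adding C, D; C, D → A applies, adding A. So (E)⁺ = {A, C, D, E, F, G}.
This closure contains every attribute of R1, so R1 ∩ R2 → R1. The join is lossless.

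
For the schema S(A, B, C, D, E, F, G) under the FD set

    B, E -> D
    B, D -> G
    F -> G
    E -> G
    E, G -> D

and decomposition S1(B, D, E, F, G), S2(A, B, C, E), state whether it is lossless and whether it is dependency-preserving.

Lossless test: (B, E)⁺ = {B, D, E, G}, which is a superkey of neither fragment — lossy.
Dependency preservation: every FD's attributes lie within a single fragment, so each can be enforced locally — preserved.

lossy but dependency-preserving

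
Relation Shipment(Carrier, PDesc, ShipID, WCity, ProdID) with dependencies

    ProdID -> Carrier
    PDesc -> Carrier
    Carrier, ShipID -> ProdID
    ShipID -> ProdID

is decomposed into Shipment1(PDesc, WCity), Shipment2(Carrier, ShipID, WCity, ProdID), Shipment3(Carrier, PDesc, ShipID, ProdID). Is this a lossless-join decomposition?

No

Chase test. Columns are Carrier, PDesc, ShipID, WCity, ProdID; row i has aⱼ where attribute j ∈ Shipmenti, else bᵢⱼ.
Initial tableau (one row per fragment):
  row 1: b11 a2 b13 a4 b15
  row 2: a1 b22 a3 a4 a5
  row 3: a1 a2 a3 b34 a5
Rows 1 and 3 agree on PDesc; apply PDesc→Carrier and equate their Carrier entries.
No row becomes fully distinguished — the join is lossy.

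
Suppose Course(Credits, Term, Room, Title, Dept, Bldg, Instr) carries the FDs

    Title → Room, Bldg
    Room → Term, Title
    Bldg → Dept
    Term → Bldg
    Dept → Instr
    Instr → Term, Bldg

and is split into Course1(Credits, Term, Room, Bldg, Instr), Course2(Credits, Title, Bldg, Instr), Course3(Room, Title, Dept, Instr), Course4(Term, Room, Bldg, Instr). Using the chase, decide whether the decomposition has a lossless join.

Chase test. Columns are Credits, Term, Room, Title, Dept, Bldg, Instr; row i has aⱼ where attribute j ∈ Coursei, else bᵢⱼ.
Initial tableau (one row per fragment):
  row 1: a1 a2 a3 b14 b15 a6 a7
  row 2: a1 b22 b23 a4 b25 a6 a7
  row 3: b31 b32 a3 a4 a5 b36 a7
  row 4: b41 a2 a3 b44 b45 a6 a7
Rows 2 and 3 agree on Title; apply Title→Room, Bldg and equate their Room, Bldg entries.
Rows 1 and 2 agree on Room; apply Room→Term, Title and equate their Term, Title entries.
Rows 1 and 3 agree on Room; apply Room→Term, Title and equate their Term, Title entries.
Rows 1 and 4 agree on Room; apply Room→Term, Title and equate their Term, Title entries.
Rows 1 and 2 agree on Bldg; apply Bldg→Dept and equate their Dept entries.
Rows 1 and 3 agree on Bldg; apply Bldg→Dept and equate their Dept entries.
Rows 1 and 4 agree on Bldg; apply Bldg→Dept and equate their Dept entries.
Row 1 is now all distinguished symbols — the join is lossless.

Yes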